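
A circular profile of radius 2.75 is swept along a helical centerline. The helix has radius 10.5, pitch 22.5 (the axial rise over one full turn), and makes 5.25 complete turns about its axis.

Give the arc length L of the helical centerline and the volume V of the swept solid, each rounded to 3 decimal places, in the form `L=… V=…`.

2πR = 2π·10.5 = 65.973446
per-turn = √(65.973446² + 22.5²) = √(4352.4955 + 506.25) = √4858.7455 = 69.704702
L = 5.25 × 69.704702 = 365.949688
V = π·2.75² × L = 23.758294 × 365.949688 = 8694.340433

L=365.950 V=8694.340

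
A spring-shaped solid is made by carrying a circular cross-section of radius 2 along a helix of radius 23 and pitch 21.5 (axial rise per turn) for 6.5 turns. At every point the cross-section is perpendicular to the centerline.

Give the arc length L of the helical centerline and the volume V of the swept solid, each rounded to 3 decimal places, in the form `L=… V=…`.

2πR = 2π·23 = 144.513262
per-turn = √(144.513262² + 21.5²) = √(20884.0829 + 462.25) = √21346.3329 = 146.103843
L = 6.5 × 146.103843 = 949.674979
V = π·2² × L = 12.566371 × 949.674979 = 11933.967748

L=949.675 V=11933.968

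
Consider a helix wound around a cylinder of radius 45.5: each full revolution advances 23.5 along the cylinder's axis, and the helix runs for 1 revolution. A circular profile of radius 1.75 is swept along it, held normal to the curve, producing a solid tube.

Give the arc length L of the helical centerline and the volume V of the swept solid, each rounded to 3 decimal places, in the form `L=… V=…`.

2πR = 2π·45.5 = 285.884931
per-turn = √(285.884931² + 23.5²) = √(81730.1940 + 552.25) = √82282.4440 = 286.849166
L = 1 × 286.849166 = 286.849166
V = π·1.75² × L = 9.621128 × 286.849166 = 2759.812400

L=286.849 V=2759.812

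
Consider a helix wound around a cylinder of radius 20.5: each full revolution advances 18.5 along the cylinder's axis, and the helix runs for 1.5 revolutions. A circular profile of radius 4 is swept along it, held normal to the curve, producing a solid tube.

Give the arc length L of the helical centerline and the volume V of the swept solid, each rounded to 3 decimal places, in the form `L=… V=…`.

2πR = 2π·20.5 = 128.805299
per-turn = √(128.805299² + 18.5²) = √(16590.8050 + 342.25) = √16933.0550 = 130.127073
L = 1.5 × 130.127073 = 195.190609
V = π·4² × L = 50.265482 × 195.190609 = 9811.350120

L=195.191 V=9811.350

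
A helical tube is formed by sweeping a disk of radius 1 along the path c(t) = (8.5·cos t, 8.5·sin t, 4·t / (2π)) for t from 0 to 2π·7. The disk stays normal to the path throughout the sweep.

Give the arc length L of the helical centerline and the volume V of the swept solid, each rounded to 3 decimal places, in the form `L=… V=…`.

L=374.897 V=1177.772

2πR = 2π·8.5 = 53.407075
per-turn = √(53.407075² + 4²) = √(2852.3157 + 16) = √2868.3157 = 53.556659
L = 7 × 53.556659 = 374.896610
V = π·1² × L = 3.141593 × 374.896610 = 1177.772435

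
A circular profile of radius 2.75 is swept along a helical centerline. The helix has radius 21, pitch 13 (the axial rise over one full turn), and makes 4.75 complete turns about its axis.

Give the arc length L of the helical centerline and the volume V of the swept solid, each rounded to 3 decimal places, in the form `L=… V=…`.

L=629.782 V=14962.554

2πR = 2π·21 = 131.946891
per-turn = √(131.946891² + 13²) = √(17409.9822 + 169) = √17578.9822 = 132.585754
L = 4.75 × 132.585754 = 629.782331
V = π·2.75² × L = 23.758294 × 629.782331 = 14962.554067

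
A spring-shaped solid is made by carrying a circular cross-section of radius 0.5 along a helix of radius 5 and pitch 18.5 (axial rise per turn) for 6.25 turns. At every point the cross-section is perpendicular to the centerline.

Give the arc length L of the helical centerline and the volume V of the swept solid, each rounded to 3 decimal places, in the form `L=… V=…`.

L=227.865 V=178.964

2πR = 2π·5 = 31.415927
per-turn = √(31.415927² + 18.5²) = √(986.9604 + 342.25) = √1329.2104 = 36.458338
L = 6.25 × 36.458338 = 227.864615
V = π·0.5² × L = 0.785398 × 227.864615 = 178.964450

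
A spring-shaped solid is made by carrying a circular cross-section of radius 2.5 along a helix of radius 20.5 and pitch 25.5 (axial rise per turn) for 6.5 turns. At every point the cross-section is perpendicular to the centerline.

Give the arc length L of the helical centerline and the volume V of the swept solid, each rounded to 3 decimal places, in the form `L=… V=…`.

2πR = 2π·20.5 = 128.805299
per-turn = √(128.805299² + 25.5²) = √(16590.8050 + 650.25) = √17241.0550 = 131.305198
L = 6.5 × 131.305198 = 853.483786
V = π·2.5² × L = 19.634954 × 853.483786 = 16758.114959

L=853.484 V=16758.115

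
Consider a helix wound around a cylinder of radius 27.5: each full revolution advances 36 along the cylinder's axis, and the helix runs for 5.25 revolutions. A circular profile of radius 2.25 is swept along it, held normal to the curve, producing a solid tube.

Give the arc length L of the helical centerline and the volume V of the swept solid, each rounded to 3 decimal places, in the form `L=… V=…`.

L=926.615 V=14737.169

2πR = 2π·27.5 = 172.787596
per-turn = √(172.787596² + 36²) = √(29855.5533 + 1296) = √31151.5533 = 176.498026
L = 5.25 × 176.498026 = 926.614638
V = π·2.25² × L = 15.904313 × 926.614638 = 14737.169063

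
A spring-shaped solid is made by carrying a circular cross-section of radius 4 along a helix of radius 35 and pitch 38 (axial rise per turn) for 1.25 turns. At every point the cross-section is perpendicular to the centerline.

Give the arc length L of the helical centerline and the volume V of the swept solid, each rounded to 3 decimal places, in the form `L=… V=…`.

2πR = 2π·35 = 219.911486
per-turn = √(219.911486² + 38²) = √(48361.0616 + 1444) = √49805.0616 = 223.170476
L = 1.25 × 223.170476 = 278.963096
V = π·4² × L = 50.265482 × 278.963096 = 14022.214587

L=278.963 V=14022.215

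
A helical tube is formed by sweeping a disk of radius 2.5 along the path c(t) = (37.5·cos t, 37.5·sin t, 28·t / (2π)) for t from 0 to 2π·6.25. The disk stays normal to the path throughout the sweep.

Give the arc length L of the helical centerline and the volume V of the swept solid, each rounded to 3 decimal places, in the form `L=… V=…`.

L=1482.983 V=29118.308

2πR = 2π·37.5 = 235.619449
per-turn = √(235.619449² + 28²) = √(55516.5248 + 784) = √56300.5248 = 237.277316
L = 6.25 × 237.277316 = 1482.983226
V = π·2.5² × L = 19.634954 × 1482.983226 = 29118.307549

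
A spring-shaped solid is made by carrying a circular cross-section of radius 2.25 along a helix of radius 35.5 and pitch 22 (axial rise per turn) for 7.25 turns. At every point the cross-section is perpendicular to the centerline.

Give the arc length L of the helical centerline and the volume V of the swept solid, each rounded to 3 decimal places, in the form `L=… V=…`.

2πR = 2π·35.5 = 223.053078
per-turn = √(223.053078² + 22²) = √(49752.6758 + 484) = √50236.6758 = 224.135396
L = 7.25 × 224.135396 = 1624.981622
V = π·2.25² × L = 15.904313 × 1624.981622 = 25844.216021

L=1624.982 V=25844.216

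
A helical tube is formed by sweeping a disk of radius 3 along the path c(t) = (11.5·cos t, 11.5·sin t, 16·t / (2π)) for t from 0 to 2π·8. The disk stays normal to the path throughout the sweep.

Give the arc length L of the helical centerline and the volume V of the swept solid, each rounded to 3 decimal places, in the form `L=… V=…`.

2πR = 2π·11.5 = 72.256631
per-turn = √(72.256631² + 16²) = √(5221.0207 + 256) = √5477.0207 = 74.006896
L = 8 × 74.006896 = 592.055172
V = π·3² × L = 28.274334 × 592.055172 = 16739.965608

L=592.055 V=16739.966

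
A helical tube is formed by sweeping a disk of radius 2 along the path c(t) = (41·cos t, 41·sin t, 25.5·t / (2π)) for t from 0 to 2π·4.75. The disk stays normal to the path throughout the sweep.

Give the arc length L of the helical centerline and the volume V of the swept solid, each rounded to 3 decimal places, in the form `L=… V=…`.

2πR = 2π·41 = 257.610598
per-turn = √(257.610598² + 25.5²) = √(66363.2200 + 650.25) = √67013.4700 = 258.869600
L = 4.75 × 258.869600 = 1229.630602
V = π·2² × L = 12.566371 × 1229.630602 = 15451.993860

L=1229.631 V=15451.994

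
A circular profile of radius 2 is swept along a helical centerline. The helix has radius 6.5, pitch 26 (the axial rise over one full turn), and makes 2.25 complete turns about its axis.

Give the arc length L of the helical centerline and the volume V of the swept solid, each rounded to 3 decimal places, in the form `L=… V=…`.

L=108.933 V=1368.888

2πR = 2π·6.5 = 40.840704
per-turn = √(40.840704² + 26²) = √(1667.9631 + 676) = √2343.9631 = 48.414493
L = 2.25 × 48.414493 = 108.932610
V = π·2² × L = 12.566371 × 108.932610 = 1368.887543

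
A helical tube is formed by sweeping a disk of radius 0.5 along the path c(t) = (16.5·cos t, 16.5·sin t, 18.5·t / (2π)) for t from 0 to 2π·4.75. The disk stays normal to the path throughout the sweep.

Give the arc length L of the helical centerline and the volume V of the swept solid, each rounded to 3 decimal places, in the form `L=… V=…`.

L=500.224 V=392.875

2πR = 2π·16.5 = 103.672558
per-turn = √(103.672558² + 18.5²) = √(10747.9992 + 342.25) = √11090.2492 = 105.310252
L = 4.75 × 105.310252 = 500.223697
V = π·0.5² × L = 0.785398 × 500.223697 = 392.874773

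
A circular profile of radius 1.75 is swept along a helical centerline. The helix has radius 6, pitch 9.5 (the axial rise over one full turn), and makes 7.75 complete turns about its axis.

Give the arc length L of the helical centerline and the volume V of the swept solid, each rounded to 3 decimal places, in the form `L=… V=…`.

L=301.302 V=2898.864

2πR = 2π·6 = 37.699112
per-turn = √(37.699112² + 9.5²) = √(1421.2230 + 90.25) = √1511.4730 = 38.877668
L = 7.75 × 38.877668 = 301.301923
V = π·1.75² × L = 9.621128 × 301.301923 = 2898.864222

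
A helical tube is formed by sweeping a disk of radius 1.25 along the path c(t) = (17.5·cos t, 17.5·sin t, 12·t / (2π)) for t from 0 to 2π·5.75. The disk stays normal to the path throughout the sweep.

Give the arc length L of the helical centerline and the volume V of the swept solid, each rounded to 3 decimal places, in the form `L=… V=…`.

L=636.000 V=3121.955

2πR = 2π·17.5 = 109.955743
per-turn = √(109.955743² + 12²) = √(12090.2654 + 144) = √12234.2654 = 110.608614
L = 5.75 × 110.608614 = 635.999528
V = π·1.25² × L = 4.908739 × 635.999528 = 3121.955382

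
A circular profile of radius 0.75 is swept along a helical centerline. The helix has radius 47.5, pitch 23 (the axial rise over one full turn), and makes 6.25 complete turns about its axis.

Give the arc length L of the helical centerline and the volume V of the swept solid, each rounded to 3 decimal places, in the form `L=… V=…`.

L=1870.851 V=3306.067

2πR = 2π·47.5 = 298.451302
per-turn = √(298.451302² + 23²) = √(89073.1797 + 529) = √89602.1797 = 299.336232
L = 6.25 × 299.336232 = 1870.851449
V = π·0.75² × L = 1.767146 × 1870.851449 = 3306.067408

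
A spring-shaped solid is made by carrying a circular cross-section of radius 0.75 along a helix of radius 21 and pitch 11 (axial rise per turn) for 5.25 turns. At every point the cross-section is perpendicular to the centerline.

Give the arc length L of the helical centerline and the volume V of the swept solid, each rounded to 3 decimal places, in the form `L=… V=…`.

L=695.124 V=1228.386

2πR = 2π·21 = 131.946891
per-turn = √(131.946891² + 11²) = √(17409.9822 + 121) = √17530.9822 = 132.404615
L = 5.25 × 132.404615 = 695.124231
V = π·0.75² × L = 1.767146 × 695.124231 = 1228.385911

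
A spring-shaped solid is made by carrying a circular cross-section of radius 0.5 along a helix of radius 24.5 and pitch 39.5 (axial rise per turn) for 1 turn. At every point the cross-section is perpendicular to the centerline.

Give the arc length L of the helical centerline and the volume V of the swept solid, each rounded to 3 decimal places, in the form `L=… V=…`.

2πR = 2π·24.5 = 153.938040
per-turn = √(153.938040² + 39.5²) = √(23696.9202 + 1560.25) = √25257.1702 = 158.925046
L = 1 × 158.925046 = 158.925046
V = π·0.5² × L = 0.785398 × 158.925046 = 124.819439

L=158.925 V=124.819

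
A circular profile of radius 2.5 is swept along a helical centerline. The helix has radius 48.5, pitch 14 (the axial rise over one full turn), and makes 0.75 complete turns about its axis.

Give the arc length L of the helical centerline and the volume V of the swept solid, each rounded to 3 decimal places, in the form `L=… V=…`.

2πR = 2π·48.5 = 304.734487
per-turn = √(304.734487² + 14²) = √(92863.1078 + 196) = √93059.1078 = 305.055909
L = 0.75 × 305.055909 = 228.791932
V = π·2.5² × L = 19.634954 × 228.791932 = 4492.319080

L=228.792 V=4492.319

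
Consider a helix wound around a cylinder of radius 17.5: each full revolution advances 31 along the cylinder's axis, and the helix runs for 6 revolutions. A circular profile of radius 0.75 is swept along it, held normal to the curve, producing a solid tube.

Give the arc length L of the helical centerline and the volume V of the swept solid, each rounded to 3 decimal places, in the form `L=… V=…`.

2πR = 2π·17.5 = 109.955743
per-turn = √(109.955743² + 31²) = √(12090.2654 + 961) = √13051.2654 = 114.242135
L = 6 × 114.242135 = 685.452810
V = π·0.75² × L = 1.767146 × 685.452810 = 1211.295100

L=685.453 V=1211.295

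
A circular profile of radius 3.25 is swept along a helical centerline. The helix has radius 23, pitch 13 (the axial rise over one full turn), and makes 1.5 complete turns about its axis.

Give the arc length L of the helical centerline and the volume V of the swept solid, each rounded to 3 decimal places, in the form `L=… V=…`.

L=217.645 V=7222.137

2πR = 2π·23 = 144.513262
per-turn = √(144.513262² + 13²) = √(20884.0829 + 169) = √21053.0829 = 145.096805
L = 1.5 × 145.096805 = 217.645208
V = π·3.25² × L = 33.183072 × 217.645208 = 7222.136694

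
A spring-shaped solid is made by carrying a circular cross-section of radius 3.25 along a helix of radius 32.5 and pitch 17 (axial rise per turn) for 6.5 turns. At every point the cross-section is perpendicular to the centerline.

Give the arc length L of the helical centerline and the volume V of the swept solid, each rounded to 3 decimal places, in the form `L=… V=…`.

L=1331.915 V=44197.016

2πR = 2π·32.5 = 204.203522
per-turn = √(204.203522² + 17²) = √(41699.0786 + 289) = √41988.0786 = 204.909928
L = 6.5 × 204.909928 = 1331.914532
V = π·3.25² × L = 33.183072 × 1331.914532 = 44197.016352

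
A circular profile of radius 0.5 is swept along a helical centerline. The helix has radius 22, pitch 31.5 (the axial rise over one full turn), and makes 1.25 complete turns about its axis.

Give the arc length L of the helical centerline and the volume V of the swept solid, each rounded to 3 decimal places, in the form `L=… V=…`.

L=177.217 V=139.186

2πR = 2π·22 = 138.230077
per-turn = √(138.230077² + 31.5²) = √(19107.5541 + 992.25) = √20099.8041 = 141.773778
L = 1.25 × 141.773778 = 177.217222
V = π·0.5² × L = 0.785398 × 177.217222 = 139.186081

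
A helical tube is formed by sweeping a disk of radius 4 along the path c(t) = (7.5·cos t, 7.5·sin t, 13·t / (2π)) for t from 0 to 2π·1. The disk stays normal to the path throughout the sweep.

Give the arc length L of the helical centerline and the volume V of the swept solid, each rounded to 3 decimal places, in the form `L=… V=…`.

L=48.884 V=2457.186

2πR = 2π·7.5 = 47.123890
per-turn = √(47.123890² + 13²) = √(2220.6610 + 169) = √2389.6610 = 48.884159
L = 1 × 48.884159 = 48.884159
V = π·4² × L = 50.265482 × 48.884159 = 2457.185831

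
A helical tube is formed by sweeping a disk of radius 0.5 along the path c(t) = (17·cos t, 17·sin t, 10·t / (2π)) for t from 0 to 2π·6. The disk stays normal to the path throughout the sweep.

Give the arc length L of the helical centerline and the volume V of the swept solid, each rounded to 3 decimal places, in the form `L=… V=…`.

2πR = 2π·17 = 106.814150
per-turn = √(106.814150² + 10²) = √(11409.2627 + 100) = √11509.2627 = 107.281232
L = 6 × 107.281232 = 643.687391
V = π·0.5² × L = 0.785398 × 643.687391 = 505.550894

L=643.687 V=505.551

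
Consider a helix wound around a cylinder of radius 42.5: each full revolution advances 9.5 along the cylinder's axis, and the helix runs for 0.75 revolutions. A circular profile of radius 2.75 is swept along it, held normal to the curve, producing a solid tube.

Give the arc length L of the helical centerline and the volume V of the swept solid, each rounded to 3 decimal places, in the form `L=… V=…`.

2πR = 2π·42.5 = 267.035376
per-turn = √(267.035376² + 9.5²) = √(71307.8918 + 90.25) = √71398.1418 = 267.204307
L = 0.75 × 267.204307 = 200.403230
V = π·2.75² × L = 23.758294 × 200.403230 = 4761.238956

L=200.403 V=4761.239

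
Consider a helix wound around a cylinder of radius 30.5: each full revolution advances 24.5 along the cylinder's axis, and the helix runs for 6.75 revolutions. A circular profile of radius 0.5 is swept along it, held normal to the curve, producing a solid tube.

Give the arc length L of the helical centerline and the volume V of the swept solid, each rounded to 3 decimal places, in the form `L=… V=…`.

L=1304.079 V=1024.221

2πR = 2π·30.5 = 191.637152
per-turn = √(191.637152² + 24.5²) = √(36724.7980 + 600.25) = √37325.0480 = 193.196915
L = 6.75 × 193.196915 = 1304.079176
V = π·0.5² × L = 0.785398 × 1304.079176 = 1024.221390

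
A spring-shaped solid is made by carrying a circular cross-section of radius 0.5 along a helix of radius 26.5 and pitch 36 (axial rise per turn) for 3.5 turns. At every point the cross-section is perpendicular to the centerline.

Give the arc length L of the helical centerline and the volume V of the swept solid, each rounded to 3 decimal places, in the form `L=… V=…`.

L=596.231 V=468.279

2πR = 2π·26.5 = 166.504411
per-turn = √(166.504411² + 36²) = √(27723.7188 + 1296) = √29019.7188 = 170.351750
L = 3.5 × 170.351750 = 596.231125
V = π·0.5² × L = 0.785398 × 596.231125 = 468.278831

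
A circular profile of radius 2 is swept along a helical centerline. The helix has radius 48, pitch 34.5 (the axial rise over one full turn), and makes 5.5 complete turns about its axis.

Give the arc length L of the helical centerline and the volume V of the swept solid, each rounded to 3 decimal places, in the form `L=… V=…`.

L=1669.579 V=20980.544

2πR = 2π·48 = 301.592895
per-turn = √(301.592895² + 34.5²) = √(90958.2742 + 1190.25) = √92148.5242 = 303.559754
L = 5.5 × 303.559754 = 1669.578646
V = π·2² × L = 12.566371 × 1669.578646 = 20980.544038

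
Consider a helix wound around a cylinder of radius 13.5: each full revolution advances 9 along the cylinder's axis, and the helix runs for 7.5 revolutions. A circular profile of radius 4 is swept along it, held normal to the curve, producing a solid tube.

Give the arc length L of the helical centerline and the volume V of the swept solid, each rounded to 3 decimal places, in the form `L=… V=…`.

L=639.743 V=32157.014

2πR = 2π·13.5 = 84.823002
per-turn = √(84.823002² + 9²) = √(7194.9416 + 81) = √7275.9416 = 85.299130
L = 7.5 × 85.299130 = 639.743476
V = π·4² × L = 50.265482 × 639.743476 = 32157.014485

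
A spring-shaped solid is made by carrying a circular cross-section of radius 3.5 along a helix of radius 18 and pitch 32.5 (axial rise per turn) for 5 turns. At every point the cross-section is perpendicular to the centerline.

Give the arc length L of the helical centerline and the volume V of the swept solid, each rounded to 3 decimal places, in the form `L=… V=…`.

2πR = 2π·18 = 113.097336
per-turn = √(113.097336² + 32.5²) = √(12791.0073 + 1056.25) = √13847.2573 = 117.674370
L = 5 × 117.674370 = 588.371849
V = π·3.5² × L = 38.484510 × 588.371849 = 22643.202307

L=588.372 V=22643.202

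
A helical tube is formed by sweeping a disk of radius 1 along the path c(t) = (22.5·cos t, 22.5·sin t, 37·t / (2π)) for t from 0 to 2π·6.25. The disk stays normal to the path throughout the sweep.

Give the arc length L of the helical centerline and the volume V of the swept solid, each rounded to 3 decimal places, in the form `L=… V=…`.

L=913.333 V=2869.321

2πR = 2π·22.5 = 141.371669
per-turn = √(141.371669² + 37²) = √(19985.9489 + 1369) = √21354.9489 = 146.133326
L = 6.25 × 146.133326 = 913.333286
V = π·1² × L = 3.141593 × 913.333286 = 2869.321143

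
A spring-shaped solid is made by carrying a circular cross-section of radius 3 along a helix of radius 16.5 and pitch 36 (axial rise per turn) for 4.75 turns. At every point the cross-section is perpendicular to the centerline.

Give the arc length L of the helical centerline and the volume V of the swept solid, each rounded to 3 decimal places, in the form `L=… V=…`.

2πR = 2π·16.5 = 103.672558
per-turn = √(103.672558² + 36²) = √(10747.9992 + 1296) = √12043.9992 = 109.745156
L = 4.75 × 109.745156 = 521.289489
V = π·3² × L = 28.274334 × 521.289489 = 14739.113073

L=521.289 V=14739.113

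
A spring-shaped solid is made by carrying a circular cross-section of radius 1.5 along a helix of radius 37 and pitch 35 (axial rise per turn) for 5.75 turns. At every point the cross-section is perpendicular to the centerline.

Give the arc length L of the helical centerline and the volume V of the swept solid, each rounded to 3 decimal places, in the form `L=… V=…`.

L=1351.812 V=9555.397

2πR = 2π·37 = 232.477856
per-turn = √(232.477856² + 35²) = √(54045.9537 + 1225) = √55270.9537 = 235.097753
L = 5.75 × 235.097753 = 1351.812083
V = π·1.5² × L = 7.068583 × 1351.812083 = 9555.396543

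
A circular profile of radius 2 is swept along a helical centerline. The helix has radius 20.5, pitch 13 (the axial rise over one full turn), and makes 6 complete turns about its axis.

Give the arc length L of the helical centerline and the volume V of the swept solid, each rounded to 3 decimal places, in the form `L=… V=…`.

L=776.758 V=9761.029

2πR = 2π·20.5 = 128.805299
per-turn = √(128.805299² + 13²) = √(16590.8050 + 169) = √16759.8050 = 129.459666
L = 6 × 129.459666 = 776.757993
V = π·2² × L = 12.566371 × 776.757993 = 9761.028820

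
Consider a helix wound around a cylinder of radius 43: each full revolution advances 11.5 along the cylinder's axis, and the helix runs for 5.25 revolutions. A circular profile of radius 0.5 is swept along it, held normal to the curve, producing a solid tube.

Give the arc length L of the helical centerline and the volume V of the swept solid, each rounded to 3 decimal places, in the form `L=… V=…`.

L=1419.713 V=1115.040

2πR = 2π·43 = 270.176968
per-turn = √(270.176968² + 11.5²) = √(72995.5942 + 132.25) = √73127.8442 = 270.421604
L = 5.25 × 270.421604 = 1419.713423
V = π·0.5² × L = 0.785398 × 1419.713423 = 1115.040315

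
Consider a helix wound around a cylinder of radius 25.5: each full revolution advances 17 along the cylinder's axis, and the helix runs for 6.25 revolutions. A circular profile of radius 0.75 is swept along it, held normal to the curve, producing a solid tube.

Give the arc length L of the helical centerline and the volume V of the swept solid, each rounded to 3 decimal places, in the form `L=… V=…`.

2πR = 2π·25.5 = 160.221225
per-turn = √(160.221225² + 17²) = √(25670.8410 + 289) = √25959.8410 = 161.120579
L = 6.25 × 161.120579 = 1007.003620
V = π·0.75² × L = 1.767146 × 1007.003620 = 1779.522286

L=1007.004 V=1779.522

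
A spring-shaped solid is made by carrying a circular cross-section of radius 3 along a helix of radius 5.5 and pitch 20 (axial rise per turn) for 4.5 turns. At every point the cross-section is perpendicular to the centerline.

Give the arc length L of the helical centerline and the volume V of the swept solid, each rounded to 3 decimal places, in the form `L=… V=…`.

L=179.675 V=5080.182

2πR = 2π·5.5 = 34.557519
per-turn = √(34.557519² + 20²) = √(1194.2221 + 400) = √1594.2221 = 39.927711
L = 4.5 × 39.927711 = 179.674701
V = π·3² × L = 28.274334 × 179.674701 = 5080.182487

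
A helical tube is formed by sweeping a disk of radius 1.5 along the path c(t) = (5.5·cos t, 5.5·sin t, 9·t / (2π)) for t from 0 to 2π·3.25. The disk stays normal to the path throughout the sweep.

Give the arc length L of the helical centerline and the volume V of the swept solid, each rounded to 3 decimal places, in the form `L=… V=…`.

L=116.058 V=820.368

2πR = 2π·5.5 = 34.557519
per-turn = √(34.557519² + 9²) = √(1194.2221 + 81) = √1275.2221 = 35.710252
L = 3.25 × 35.710252 = 116.058321
V = π·1.5² × L = 7.068583 × 116.058321 = 820.367926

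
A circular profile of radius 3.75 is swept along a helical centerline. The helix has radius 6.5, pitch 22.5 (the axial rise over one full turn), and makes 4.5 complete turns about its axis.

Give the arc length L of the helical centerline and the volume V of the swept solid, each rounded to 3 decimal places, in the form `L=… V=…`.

L=209.828 V=9269.920

2πR = 2π·6.5 = 40.840704
per-turn = √(40.840704² + 22.5²) = √(1667.9631 + 506.25) = √2174.2131 = 46.628459
L = 4.5 × 46.628459 = 209.828063
V = π·3.75² × L = 44.178647 × 209.828063 = 9269.919876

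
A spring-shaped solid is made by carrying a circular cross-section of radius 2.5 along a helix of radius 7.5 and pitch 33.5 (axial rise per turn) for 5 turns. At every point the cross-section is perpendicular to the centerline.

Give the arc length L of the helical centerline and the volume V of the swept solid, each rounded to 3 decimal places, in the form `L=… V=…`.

2πR = 2π·7.5 = 47.123890
per-turn = √(47.123890² + 33.5²) = √(2220.6610 + 1122.25) = √3342.9110 = 57.817912
L = 5 × 57.817912 = 289.089562
V = π·2.5² × L = 19.634954 × 289.089562 = 5676.260273

L=289.090 V=5676.260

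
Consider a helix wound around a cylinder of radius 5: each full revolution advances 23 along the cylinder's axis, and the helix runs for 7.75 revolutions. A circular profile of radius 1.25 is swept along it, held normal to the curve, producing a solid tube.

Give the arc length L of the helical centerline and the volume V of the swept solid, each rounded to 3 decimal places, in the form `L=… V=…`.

L=301.749 V=1481.206

2πR = 2π·5 = 31.415927
per-turn = √(31.415927² + 23²) = √(986.9604 + 529) = √1515.9604 = 38.935337
L = 7.75 × 38.935337 = 301.748859
V = π·1.25² × L = 4.908739 × 301.748859 = 1481.206248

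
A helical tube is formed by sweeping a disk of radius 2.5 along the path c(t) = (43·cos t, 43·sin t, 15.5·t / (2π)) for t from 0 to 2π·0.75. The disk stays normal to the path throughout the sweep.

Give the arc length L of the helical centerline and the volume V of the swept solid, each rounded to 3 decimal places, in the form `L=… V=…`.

2πR = 2π·43 = 270.176968
per-turn = √(270.176968² + 15.5²) = √(72995.5942 + 240.25) = √73235.8442 = 270.621219
L = 0.75 × 270.621219 = 202.965914
V = π·2.5² × L = 19.634954 × 202.965914 = 3985.226406

L=202.966 V=3985.226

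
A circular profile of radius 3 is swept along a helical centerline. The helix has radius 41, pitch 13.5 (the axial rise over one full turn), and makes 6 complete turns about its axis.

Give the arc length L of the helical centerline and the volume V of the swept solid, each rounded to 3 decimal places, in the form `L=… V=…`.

2πR = 2π·41 = 257.610598
per-turn = √(257.610598² + 13.5²) = √(66363.2200 + 182.25) = √66545.4700 = 257.964087
L = 6 × 257.964087 = 1547.784520
V = π·3² × L = 28.274334 × 1547.784520 = 43762.576291

L=1547.785 V=43762.576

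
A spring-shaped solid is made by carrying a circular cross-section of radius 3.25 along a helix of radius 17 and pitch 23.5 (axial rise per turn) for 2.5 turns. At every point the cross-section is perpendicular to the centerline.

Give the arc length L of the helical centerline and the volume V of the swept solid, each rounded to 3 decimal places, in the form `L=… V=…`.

L=273.422 V=9072.974

2πR = 2π·17 = 106.814150
per-turn = √(106.814150² + 23.5²) = √(11409.2627 + 552.25) = √11961.5127 = 109.368701
L = 2.5 × 109.368701 = 273.421752
V = π·3.25² × L = 33.183072 × 273.421752 = 9072.973783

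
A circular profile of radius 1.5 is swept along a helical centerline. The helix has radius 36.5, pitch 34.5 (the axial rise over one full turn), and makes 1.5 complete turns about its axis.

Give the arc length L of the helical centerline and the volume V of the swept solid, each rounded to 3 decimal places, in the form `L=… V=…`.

L=347.875 V=2458.984

2πR = 2π·36.5 = 229.336264
per-turn = √(229.336264² + 34.5²) = √(52595.1219 + 1190.25) = √53785.3719 = 231.916735
L = 1.5 × 231.916735 = 347.875102
V = π·1.5² × L = 7.068583 × 347.875102 = 2458.984197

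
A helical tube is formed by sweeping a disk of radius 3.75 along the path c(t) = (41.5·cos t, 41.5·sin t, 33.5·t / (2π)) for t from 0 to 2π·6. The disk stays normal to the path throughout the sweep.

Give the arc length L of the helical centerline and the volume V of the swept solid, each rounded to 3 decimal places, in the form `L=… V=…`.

2πR = 2π·41.5 = 260.752190
per-turn = √(260.752190² + 33.5²) = √(67991.7047 + 1122.25) = √69113.9547 = 262.895330
L = 6 × 262.895330 = 1577.371982
V = π·3.75² × L = 44.178647 × 1577.371982 = 69686.159497

L=1577.372 V=69686.159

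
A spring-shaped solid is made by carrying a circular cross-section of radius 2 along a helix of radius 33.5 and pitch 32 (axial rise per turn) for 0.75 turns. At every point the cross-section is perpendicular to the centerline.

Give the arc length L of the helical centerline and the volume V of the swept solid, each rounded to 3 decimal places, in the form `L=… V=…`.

2πR = 2π·33.5 = 210.486708
per-turn = √(210.486708² + 32²) = √(44304.6542 + 1024) = √45328.6542 = 212.905270
L = 0.75 × 212.905270 = 159.678953
V = π·2² × L = 12.566371 × 159.678953 = 2006.584900

L=159.679 V=2006.585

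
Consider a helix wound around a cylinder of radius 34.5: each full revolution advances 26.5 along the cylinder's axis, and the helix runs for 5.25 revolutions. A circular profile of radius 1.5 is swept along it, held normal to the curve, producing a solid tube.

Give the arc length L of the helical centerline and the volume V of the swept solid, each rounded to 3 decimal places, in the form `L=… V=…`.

2πR = 2π·34.5 = 216.769893
per-turn = √(216.769893² + 26.5²) = √(46989.1866 + 702.25) = √47691.4366 = 218.383691
L = 5.25 × 218.383691 = 1146.514378
V = π·1.5² × L = 7.068583 × 1146.514378 = 8104.232584

L=1146.514 V=8104.233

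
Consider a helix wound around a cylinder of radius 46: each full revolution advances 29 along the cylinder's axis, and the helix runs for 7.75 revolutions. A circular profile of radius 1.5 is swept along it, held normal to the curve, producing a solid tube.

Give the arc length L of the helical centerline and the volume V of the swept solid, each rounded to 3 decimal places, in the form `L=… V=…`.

L=2251.203 V=15912.814

2πR = 2π·46 = 289.026524
per-turn = √(289.026524² + 29²) = √(83536.3317 + 841) = √84377.3317 = 290.477764
L = 7.75 × 290.477764 = 2251.202675
V = π·1.5² × L = 7.068583 × 2251.202675 = 15912.814015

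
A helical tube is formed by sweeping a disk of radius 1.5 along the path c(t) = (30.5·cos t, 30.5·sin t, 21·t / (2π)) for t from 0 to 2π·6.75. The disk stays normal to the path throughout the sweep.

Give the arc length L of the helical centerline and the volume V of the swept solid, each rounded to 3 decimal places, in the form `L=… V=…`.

2πR = 2π·30.5 = 191.637152
per-turn = √(191.637152² + 21²) = √(36724.7980 + 441) = √37165.7980 = 192.784330
L = 6.75 × 192.784330 = 1301.294229
V = π·1.5² × L = 7.068583 × 1301.294229 = 9198.306877

L=1301.294 V=9198.307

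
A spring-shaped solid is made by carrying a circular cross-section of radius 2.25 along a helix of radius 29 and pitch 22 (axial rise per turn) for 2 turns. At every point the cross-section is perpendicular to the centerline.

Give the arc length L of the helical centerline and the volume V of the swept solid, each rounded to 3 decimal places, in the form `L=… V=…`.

L=367.071 V=5838.018

2πR = 2π·29 = 182.212374
per-turn = √(182.212374² + 22²) = √(33201.3492 + 484) = √33685.3492 = 183.535689
L = 2 × 183.535689 = 367.071378
V = π·2.25² × L = 15.904313 × 367.071378 = 5838.018025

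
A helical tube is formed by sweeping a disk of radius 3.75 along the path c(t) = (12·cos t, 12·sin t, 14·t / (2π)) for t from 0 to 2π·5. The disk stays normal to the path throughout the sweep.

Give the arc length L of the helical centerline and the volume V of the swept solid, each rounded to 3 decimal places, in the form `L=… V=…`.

2πR = 2π·12 = 75.398224
per-turn = √(75.398224² + 14²) = √(5684.8921 + 196) = √5880.8921 = 76.686975
L = 5 × 76.686975 = 383.434875
V = π·3.75² × L = 44.178647 × 383.434875 = 16939.633872

L=383.435 V=16939.634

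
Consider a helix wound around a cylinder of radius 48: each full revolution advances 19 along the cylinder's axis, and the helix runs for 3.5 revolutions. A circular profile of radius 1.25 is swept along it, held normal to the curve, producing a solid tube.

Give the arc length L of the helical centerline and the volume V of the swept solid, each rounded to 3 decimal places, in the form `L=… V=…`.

L=1057.668 V=5191.815

2πR = 2π·48 = 301.592895
per-turn = √(301.592895² + 19²) = √(90958.2742 + 361) = √91319.2742 = 302.190791
L = 3.5 × 302.190791 = 1057.667768
V = π·1.25² × L = 4.908739 × 1057.667768 = 5191.814518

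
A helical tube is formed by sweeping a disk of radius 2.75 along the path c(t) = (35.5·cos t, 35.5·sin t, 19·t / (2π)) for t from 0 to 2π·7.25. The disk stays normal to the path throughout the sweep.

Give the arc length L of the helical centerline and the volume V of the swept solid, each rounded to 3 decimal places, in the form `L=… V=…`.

L=1622.991 V=38559.500

2πR = 2π·35.5 = 223.053078
per-turn = √(223.053078² + 19²) = √(49752.6758 + 361) = √50113.6758 = 223.860840
L = 7.25 × 223.860840 = 1622.991092
V = π·2.75² × L = 23.758294 × 1622.991092 = 38559.500233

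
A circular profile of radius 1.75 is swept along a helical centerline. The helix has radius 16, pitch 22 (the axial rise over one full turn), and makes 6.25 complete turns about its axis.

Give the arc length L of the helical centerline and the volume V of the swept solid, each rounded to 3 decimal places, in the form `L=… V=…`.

2πR = 2π·16 = 100.530965
per-turn = √(100.530965² + 22²) = √(10106.4749 + 484) = √10590.4749 = 102.910033
L = 6.25 × 102.910033 = 643.187707
V = π·1.75² × L = 9.621128 × 643.187707 = 6188.190934

L=643.188 V=6188.191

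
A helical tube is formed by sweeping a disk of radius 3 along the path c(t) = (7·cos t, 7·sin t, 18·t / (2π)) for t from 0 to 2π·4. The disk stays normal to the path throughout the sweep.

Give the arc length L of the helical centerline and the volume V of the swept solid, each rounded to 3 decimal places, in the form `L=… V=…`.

2πR = 2π·7 = 43.982297
per-turn = √(43.982297² + 18²) = √(1934.4425 + 324) = √2258.4425 = 47.523073
L = 4 × 47.523073 = 190.092292
V = π·3² × L = 28.274334 × 190.092292 = 5374.732927

L=190.092 V=5374.733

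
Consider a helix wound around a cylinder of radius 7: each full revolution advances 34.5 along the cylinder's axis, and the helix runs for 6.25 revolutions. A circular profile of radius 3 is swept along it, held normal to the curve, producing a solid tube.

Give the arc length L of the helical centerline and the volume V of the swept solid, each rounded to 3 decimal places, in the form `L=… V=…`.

2πR = 2π·7 = 43.982297
per-turn = √(43.982297² + 34.5²) = √(1934.4425 + 1190.25) = √3124.6925 = 55.898949
L = 6.25 × 55.898949 = 349.368429
V = π·3² × L = 28.274334 × 349.368429 = 9878.159615

L=349.368 V=9878.160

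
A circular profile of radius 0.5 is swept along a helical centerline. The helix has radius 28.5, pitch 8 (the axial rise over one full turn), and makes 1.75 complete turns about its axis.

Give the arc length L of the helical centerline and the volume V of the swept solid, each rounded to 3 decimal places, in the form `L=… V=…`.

L=313.686 V=246.369

2πR = 2π·28.5 = 179.070781
per-turn = √(179.070781² + 8²) = √(32066.3447 + 64) = √32130.3447 = 179.249392
L = 1.75 × 179.249392 = 313.686437
V = π·0.5² × L = 0.785398 × 313.686437 = 246.368751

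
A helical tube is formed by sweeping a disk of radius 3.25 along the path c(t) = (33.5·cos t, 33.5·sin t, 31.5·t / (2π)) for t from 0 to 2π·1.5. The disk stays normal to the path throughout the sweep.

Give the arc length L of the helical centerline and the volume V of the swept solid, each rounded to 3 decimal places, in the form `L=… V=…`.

2πR = 2π·33.5 = 210.486708
per-turn = √(210.486708² + 31.5²) = √(44304.6542 + 992.25) = √45296.9042 = 212.830694
L = 1.5 × 212.830694 = 319.246040
V = π·3.25² × L = 33.183072 × 319.246040 = 10593.564475

L=319.246 V=10593.564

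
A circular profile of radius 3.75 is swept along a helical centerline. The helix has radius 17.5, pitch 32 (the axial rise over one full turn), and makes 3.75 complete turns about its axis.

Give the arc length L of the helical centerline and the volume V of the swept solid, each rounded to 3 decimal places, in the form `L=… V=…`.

L=429.441 V=18972.111

2πR = 2π·17.5 = 109.955743
per-turn = √(109.955743² + 32²) = √(12090.2654 + 1024) = √13114.2654 = 114.517533
L = 3.75 × 114.517533 = 429.440749
V = π·3.75² × L = 44.178647 × 429.440749 = 18972.111133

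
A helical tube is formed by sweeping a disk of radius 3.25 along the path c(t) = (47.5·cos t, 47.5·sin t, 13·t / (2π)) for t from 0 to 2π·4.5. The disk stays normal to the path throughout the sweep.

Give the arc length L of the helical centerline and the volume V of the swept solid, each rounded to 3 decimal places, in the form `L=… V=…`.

L=1344.304 V=44608.148

2πR = 2π·47.5 = 298.451302
per-turn = √(298.451302² + 13²) = √(89073.1797 + 169) = √89242.1797 = 298.734296
L = 4.5 × 298.734296 = 1344.304333
V = π·3.25² × L = 33.183072 × 1344.304333 = 44608.148009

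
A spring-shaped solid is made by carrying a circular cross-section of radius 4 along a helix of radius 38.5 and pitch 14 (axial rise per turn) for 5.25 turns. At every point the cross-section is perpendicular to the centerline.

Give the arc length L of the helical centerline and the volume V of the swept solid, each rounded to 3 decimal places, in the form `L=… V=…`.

2πR = 2π·38.5 = 241.902634
per-turn = √(241.902634² + 14²) = √(58516.8845 + 196) = √58712.8845 = 242.307417
L = 5.25 × 242.307417 = 1272.113941
V = π·4² × L = 50.265482 × 1272.113941 = 63943.420985

L=1272.114 V=63943.421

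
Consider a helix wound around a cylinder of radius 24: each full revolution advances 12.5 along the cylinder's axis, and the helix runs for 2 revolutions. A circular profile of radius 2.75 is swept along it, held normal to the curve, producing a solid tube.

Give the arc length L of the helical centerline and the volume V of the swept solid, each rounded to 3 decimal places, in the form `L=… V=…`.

L=302.627 V=7189.908

2πR = 2π·24 = 150.796447
per-turn = √(150.796447² + 12.5²) = √(22739.5685 + 156.25) = √22895.8185 = 151.313643
L = 2 × 151.313643 = 302.627286
V = π·2.75² × L = 23.758294 × 302.627286 = 7189.908164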